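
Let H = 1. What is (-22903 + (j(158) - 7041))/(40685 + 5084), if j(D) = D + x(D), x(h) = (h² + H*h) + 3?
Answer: -4661/45769 ≈ -0.10184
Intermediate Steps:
x(h) = 3 + h + h² (x(h) = (h² + 1*h) + 3 = (h² + h) + 3 = (h + h²) + 3 = 3 + h + h²)
j(D) = 3 + D² + 2*D (j(D) = D + (3 + D + D²) = 3 + D² + 2*D)
(-22903 + (j(158) - 7041))/(40685 + 5084) = (-22903 + ((3 + 158² + 2*158) - 7041))/(40685 + 5084) = (-22903 + ((3 + 24964 + 316) - 7041))/45769 = (-22903 + (25283 - 7041))*(1/45769) = (-22903 + 18242)*(1/45769) = -4661*1/45769 = -4661/45769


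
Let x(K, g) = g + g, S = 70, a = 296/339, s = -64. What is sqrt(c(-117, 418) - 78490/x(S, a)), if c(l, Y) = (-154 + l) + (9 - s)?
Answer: I*sqrt(988837062)/148 ≈ 212.47*I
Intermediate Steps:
a = 296/339 (a = 296*(1/339) = 296/339 ≈ 0.87316)
x(K, g) = 2*g
c(l, Y) = -81 + l (c(l, Y) = (-154 + l) + (9 - 1*(-64)) = (-154 + l) + (9 + 64) = (-154 + l) + 73 = -81 + l)
sqrt(c(-117, 418) - 78490/x(S, a)) = sqrt((-81 - 117) - 78490/(2*(296/339))) = sqrt(-198 - 78490/592/339) = sqrt(-198 - 78490*339/592) = sqrt(-198 - 13304055/296) = sqrt(-13362663/296) = I*sqrt(988837062)/148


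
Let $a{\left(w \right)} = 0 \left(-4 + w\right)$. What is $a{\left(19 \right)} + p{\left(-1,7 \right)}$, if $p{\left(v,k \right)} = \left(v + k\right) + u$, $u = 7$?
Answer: $13$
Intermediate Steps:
$p{\left(v,k \right)} = 7 + k + v$ ($p{\left(v,k \right)} = \left(v + k\right) + 7 = \left(k + v\right) + 7 = 7 + k + v$)
$a{\left(w \right)} = 0$
$a{\left(19 \right)} + p{\left(-1,7 \right)} = 0 + \left(7 + 7 - 1\right) = 0 + 13 = 13$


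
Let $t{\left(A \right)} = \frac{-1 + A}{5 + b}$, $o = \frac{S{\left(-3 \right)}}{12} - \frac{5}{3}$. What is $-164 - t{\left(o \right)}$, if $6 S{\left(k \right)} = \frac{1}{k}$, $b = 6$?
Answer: $- \frac{389087}{2376} \approx -163.76$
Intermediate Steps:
$S{\left(k \right)} = \frac{1}{6 k}$
$o = - \frac{361}{216}$ ($o = \frac{\frac{1}{6} \frac{1}{-3}}{12} - \frac{5}{3} = \frac{1}{6} \left(- \frac{1}{3}\right) \frac{1}{12} - \frac{5}{3} = \left(- \frac{1}{18}\right) \frac{1}{12} - \frac{5}{3} = - \frac{1}{216} - \frac{5}{3} = - \frac{361}{216} \approx -1.6713$)
$t{\left(A \right)} = - \frac{1}{11} + \frac{A}{11}$ ($t{\left(A \right)} = \frac{-1 + A}{5 + 6} = \frac{-1 + A}{11} = \left(-1 + A\right) \frac{1}{11} = - \frac{1}{11} + \frac{A}{11}$)
$-164 - t{\left(o \right)} = -164 - \left(- \frac{1}{11} + \frac{1}{11} \left(- \frac{361}{216}\right)\right) = -164 - \left(- \frac{1}{11} - \frac{361}{2376}\right) = -164 - - \frac{577}{2376} = -164 + \frac{577}{2376} = - \frac{389087}{2376}$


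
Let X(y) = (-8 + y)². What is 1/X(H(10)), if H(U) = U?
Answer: ¼ ≈ 0.25000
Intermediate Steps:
1/X(H(10)) = 1/((-8 + 10)²) = 1/(2²) = 1/4 = ¼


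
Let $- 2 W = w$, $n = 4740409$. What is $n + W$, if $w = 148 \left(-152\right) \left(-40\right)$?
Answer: $4290489$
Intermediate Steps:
$w = 899840$ ($w = \left(-22496\right) \left(-40\right) = 899840$)
$W = -449920$ ($W = \left(- \frac{1}{2}\right) 899840 = -449920$)
$n + W = 4740409 - 449920 = 4290489$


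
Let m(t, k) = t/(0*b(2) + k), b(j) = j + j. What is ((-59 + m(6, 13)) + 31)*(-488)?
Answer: 174704/13 ≈ 13439.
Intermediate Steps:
b(j) = 2*j
m(t, k) = t/k (m(t, k) = t/(0*(2*2) + k) = t/(0*4 + k) = t/(0 + k) = t/k)
((-59 + m(6, 13)) + 31)*(-488) = ((-59 + 6/13) + 31)*(-488) = (-761/13 + 31)*(-488) = -358/13*(-488) = 174704/13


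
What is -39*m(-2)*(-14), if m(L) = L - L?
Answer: 0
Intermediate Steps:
m(L) = 0
-39*m(-2)*(-14) = -39*0*(-14) = 0*(-14) = 0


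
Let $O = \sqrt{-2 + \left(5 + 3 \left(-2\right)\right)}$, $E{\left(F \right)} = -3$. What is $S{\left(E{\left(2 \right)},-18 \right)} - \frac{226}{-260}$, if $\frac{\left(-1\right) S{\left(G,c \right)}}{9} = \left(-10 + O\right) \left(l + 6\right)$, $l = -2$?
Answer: $\frac{46913}{130} - 36 i \sqrt{3} \approx 360.87 - 62.354 i$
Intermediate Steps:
$O = i \sqrt{3}$ ($O = \sqrt{-2 + \left(5 - 6\right)} = \sqrt{-2 - 1} = \sqrt{-3} = i \sqrt{3} \approx 1.732 i$)
$S{\left(G,c \right)} = 360 - 36 i \sqrt{3}$ ($S{\left(G,c \right)} = - 9 \left(-10 + i \sqrt{3}\right) \left(-2 + 6\right) = - 9 \left(-10 + i \sqrt{3}\right) 4 = - 9 \left(-40 + 4 i \sqrt{3}\right) = 360 - 36 i \sqrt{3}$)
$S{\left(E{\left(2 \right)},-18 \right)} - \frac{226}{-260} = \left(360 - 36 i \sqrt{3}\right) - \frac{226}{-260} = \left(360 - 36 i \sqrt{3}\right) - 226 \left(- \frac{1}{260}\right) = \left(360 - 36 i \sqrt{3}\right) - - \frac{113}{130} = \left(360 - 36 i \sqrt{3}\right) + \frac{113}{130} = \frac{46913}{130} - 36 i \sqrt{3}$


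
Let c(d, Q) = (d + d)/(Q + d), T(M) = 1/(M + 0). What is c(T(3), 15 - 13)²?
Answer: 4/49 ≈ 0.081633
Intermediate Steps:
T(M) = 1/M
c(d, Q) = 2*d/(Q + d) (c(d, Q) = (2*d)/(Q + d) = 2*d/(Q + d))
c(T(3), 15 - 13)² = (2/(3*((15 - 13) + 1/3)))² = (2*(⅓)/(2 + ⅓))² = (2*(⅓)/(7/3))² = (2*(⅓)*(3/7))² = (2/7)² = 4/49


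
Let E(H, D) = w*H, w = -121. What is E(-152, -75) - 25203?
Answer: -6811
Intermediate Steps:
E(H, D) = -121*H
E(-152, -75) - 25203 = -121*(-152) - 25203 = 18392 - 25203 = -6811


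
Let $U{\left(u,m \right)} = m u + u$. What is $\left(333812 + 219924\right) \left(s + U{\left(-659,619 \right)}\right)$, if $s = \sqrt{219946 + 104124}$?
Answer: $-226245454880 + 553736 \sqrt{324070} \approx -2.2593 \cdot 10^{11}$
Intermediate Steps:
$U{\left(u,m \right)} = u + m u$
$s = \sqrt{324070} \approx 569.27$
$\left(333812 + 219924\right) \left(s + U{\left(-659,619 \right)}\right) = \left(333812 + 219924\right) \left(\sqrt{324070} - 659 \left(1 + 619\right)\right) = 553736 \left(\sqrt{324070} - 408580\right) = 553736 \left(-408580 + \sqrt{324070}\right) = -226245454880 + 553736 \sqrt{324070}$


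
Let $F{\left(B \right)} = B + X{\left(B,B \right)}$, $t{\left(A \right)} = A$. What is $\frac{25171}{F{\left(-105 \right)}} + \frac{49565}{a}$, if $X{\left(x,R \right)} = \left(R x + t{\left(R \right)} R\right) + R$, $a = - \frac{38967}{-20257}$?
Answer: $\frac{2436575026173}{94559920} \approx 25768.0$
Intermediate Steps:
$a = \frac{38967}{20257}$ ($a = \left(-38967\right) \left(- \frac{1}{20257}\right) = \frac{38967}{20257} \approx 1.9236$)
$X{\left(x,R \right)} = R + R^{2} + R x$ ($X{\left(x,R \right)} = \left(R x + R R\right) + R = \left(R x + R^{2}\right) + R = \left(R^{2} + R x\right) + R = R + R^{2} + R x$)
$F{\left(B \right)} = B + B \left(1 + 2 B\right)$ ($F{\left(B \right)} = B + B \left(1 + B + B\right) = B + B \left(1 + 2 B\right)$)
$\frac{25171}{F{\left(-105 \right)}} + \frac{49565}{a} = \frac{25171}{2 \left(-105\right) \left(1 - 105\right)} + \frac{49565}{\frac{38967}{20257}} = \frac{25171}{2 \left(-105\right) \left(-104\right)} + 49565 \cdot \frac{20257}{38967} = \frac{25171}{21840} + \frac{1004038205}{38967} = \frac{2436575026173}{94559920}$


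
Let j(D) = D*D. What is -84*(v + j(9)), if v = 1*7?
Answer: -7392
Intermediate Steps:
v = 7
j(D) = D**2
-84*(v + j(9)) = -84*(7 + 9**2) = -84*(7 + 81) = -84*88 = -7392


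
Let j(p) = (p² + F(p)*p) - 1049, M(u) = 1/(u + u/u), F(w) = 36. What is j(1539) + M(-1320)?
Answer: 3195773443/1319 ≈ 2.4229e+6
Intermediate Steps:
M(u) = 1/(1 + u) (M(u) = 1/(u + 1) = 1/(1 + u))
j(p) = -1049 + p² + 36*p (j(p) = (p² + 36*p) - 1049 = -1049 + p² + 36*p)
j(1539) + M(-1320) = (-1049 + 1539² + 36*1539) + 1/(1 - 1320) = (-1049 + 2368521 + 55404) + 1/(-1319) = 2422876 - 1/1319 = 3195773443/1319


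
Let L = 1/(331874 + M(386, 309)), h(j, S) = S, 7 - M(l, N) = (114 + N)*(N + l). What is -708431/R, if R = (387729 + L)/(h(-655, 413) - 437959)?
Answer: 11746666712754096/14693378185 ≈ 7.9945e+5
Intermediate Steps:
M(l, N) = 7 - (114 + N)*(N + l)
L = 1/37896 (L = 1/(331874 + (7 - 1*309² - 114*309 - 114*386 - 1*309*386)) = 1/(331874 + (7 - 1*95481 - 35226 - 44004 - 119274)) = 1/(331874 + (7 - 95481 - 35226 - 44004 - 119274)) = 1/(331874 - 293978) = 1/37896 ≈ 2.6388e-5)
R = -14693378185/16581243216 (R = (387729 + 1/37896)/(413 - 437959) = (14693378185/37896)/(-437546) = (14693378185/37896)*(-1/437546) = -14693378185/16581243216 ≈ -0.88614)
-708431/R = -708431/(-14693378185/16581243216) = -708431*(-16581243216/14693378185) = 11746666712754096/14693378185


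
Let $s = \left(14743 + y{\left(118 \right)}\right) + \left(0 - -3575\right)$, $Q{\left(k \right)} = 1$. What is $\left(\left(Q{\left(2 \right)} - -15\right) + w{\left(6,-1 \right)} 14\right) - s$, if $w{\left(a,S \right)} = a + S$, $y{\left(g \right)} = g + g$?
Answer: $-18468$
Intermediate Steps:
$y{\left(g \right)} = 2 g$
$w{\left(a,S \right)} = S + a$
$s = 18554$ ($s = \left(14743 + 2 \cdot 118\right) + \left(0 - -3575\right) = \left(14743 + 236\right) + \left(0 + 3575\right) = 14979 + 3575 = 18554$)
$\left(\left(Q{\left(2 \right)} - -15\right) + w{\left(6,-1 \right)} 14\right) - s = \left(\left(1 - -15\right) + \left(-1 + 6\right) 14\right) - 18554 = \left(\left(1 + 15\right) + 5 \cdot 14\right) - 18554 = \left(16 + 70\right) - 18554 = 86 - 18554 = -18468$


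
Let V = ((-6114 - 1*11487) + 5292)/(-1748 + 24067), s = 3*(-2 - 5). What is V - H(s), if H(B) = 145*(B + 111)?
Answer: -26479569/2029 ≈ -13051.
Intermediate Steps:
s = -21 (s = 3*(-7) = -21)
H(B) = 16095 + 145*B (H(B) = 145*(111 + B) = 16095 + 145*B)
V = -1119/2029 (V = ((-6114 - 11487) + 5292)/22319 = (-17601 + 5292)*(1/22319) = -12309*1/22319 = -1119/2029 ≈ -0.55150)
V - H(s) = -1119/2029 - (16095 + 145*(-21)) = -1119/2029 - (16095 - 3045) = -1119/2029 - 1*13050 = -1119/2029 - 13050 = -26479569/2029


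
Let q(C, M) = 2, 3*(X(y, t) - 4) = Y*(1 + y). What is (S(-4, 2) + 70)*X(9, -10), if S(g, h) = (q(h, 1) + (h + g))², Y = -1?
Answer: 140/3 ≈ 46.667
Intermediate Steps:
X(y, t) = 11/3 - y/3 (X(y, t) = 4 + (-(1 + y))/3 = 4 + (-1 - y)/3 = 4 + (-⅓ - y/3) = 11/3 - y/3)
S(g, h) = (2 + g + h)² (S(g, h) = (2 + (h + g))² = (2 + (g + h))² = (2 + g + h)²)
(S(-4, 2) + 70)*X(9, -10) = ((2 - 4 + 2)² + 70)*(11/3 - ⅓*9) = (0² + 70)*(11/3 - 3) = (0 + 70)*(⅔) = 70*(⅔) = 140/3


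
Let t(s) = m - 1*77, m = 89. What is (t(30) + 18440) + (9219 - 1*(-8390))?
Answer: 36061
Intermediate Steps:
t(s) = 12 (t(s) = 89 - 1*77 = 89 - 77 = 12)
(t(30) + 18440) + (9219 - 1*(-8390)) = (12 + 18440) + (9219 - 1*(-8390)) = 18452 + (9219 + 8390) = 18452 + 17609 = 36061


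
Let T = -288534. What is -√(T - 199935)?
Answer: -I*√488469 ≈ -698.91*I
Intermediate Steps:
-√(T - 199935) = -√(-288534 - 199935) = -√(-488469) = -I*√488469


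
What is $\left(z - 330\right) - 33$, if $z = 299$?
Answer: $-64$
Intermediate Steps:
$\left(z - 330\right) - 33 = \left(299 - 330\right) - 33 = -31 - 33 = -64$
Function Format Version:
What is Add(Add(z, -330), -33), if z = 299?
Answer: -64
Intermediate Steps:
Add(Add(z, -330), -33) = Add(Add(299, -330), -33) = Add(-31, -33) = -64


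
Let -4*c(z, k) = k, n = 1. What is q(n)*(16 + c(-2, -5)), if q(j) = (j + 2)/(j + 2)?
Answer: 69/4 ≈ 17.250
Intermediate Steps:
c(z, k) = -k/4
q(j) = 1 (q(j) = (2 + j)/(2 + j) = 1)
q(n)*(16 + c(-2, -5)) = 1*(16 - ¼*(-5)) = 1*(16 + 5/4) = 1*(69/4) = 69/4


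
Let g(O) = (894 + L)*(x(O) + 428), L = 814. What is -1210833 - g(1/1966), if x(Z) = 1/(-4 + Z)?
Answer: -15265463663/7863 ≈ -1.9414e+6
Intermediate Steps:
g(O) = 731024 + 1708/(-4 + O) (g(O) = (894 + 814)*(1/(-4 + O) + 428) = 1708*(428 + 1/(-4 + O)) = 731024 + 1708/(-4 + O))
-1210833 - g(1/1966) = -1210833 - 1708*(-1711 + 428/1966)/(-4 + 1/1966) = -1210833 - 1708*(-1711 + 428*(1/1966))/(-4 + 1/1966) = -1210833 - 1708*(-1711 + 214/983)/(-7863/1966) = -1210833 - 1708*(-1966)*(-1681699)/(7863*983) = -1210833 - 1*5744683784/7863 = -1210833 - 5744683784/7863 = -15265463663/7863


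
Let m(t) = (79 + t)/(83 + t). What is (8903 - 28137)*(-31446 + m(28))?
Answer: 67134334366/111 ≈ 6.0481e+8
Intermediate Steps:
m(t) = (79 + t)/(83 + t)
(8903 - 28137)*(-31446 + m(28)) = (8903 - 28137)*(-31446 + (79 + 28)/(83 + 28)) = -19234*(-31446 + 107/111) = -19234*(-3490399/111) = 67134334366/111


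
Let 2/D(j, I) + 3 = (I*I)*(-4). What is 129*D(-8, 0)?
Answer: -86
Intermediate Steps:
D(j, I) = 2/(-3 - 4*I²) (D(j, I) = 2/(-3 + (I*I)*(-4)) = 2/(-3 + I²*(-4)) = 2/(-3 - 4*I²))
129*D(-8, 0) = 129*(-2/(3 + 4*0²)) = 129*(-2/(3 + 4*0)) = 129*(-2/(3 + 0)) = 129*(-2/3) = 129*(-2*⅓) = 129*(-⅔) = -86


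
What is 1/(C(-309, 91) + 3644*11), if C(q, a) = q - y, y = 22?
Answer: 1/39753 ≈ 2.5155e-5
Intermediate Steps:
C(q, a) = -22 + q (C(q, a) = q - 1*22 = q - 22 = -22 + q)
1/(C(-309, 91) + 3644*11) = 1/((-22 - 309) + 3644*11) = 1/(-331 + 40084) = 1/39753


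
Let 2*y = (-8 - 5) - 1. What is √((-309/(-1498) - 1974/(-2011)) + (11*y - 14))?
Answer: I*√815047151832466/3012478 ≈ 9.4769*I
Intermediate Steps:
y = -7 (y = ((-8 - 5) - 1)/2 = (-13 - 1)/2 = (½)*(-14) = -7)
√((-309/(-1498) - 1974/(-2011)) + (11*y - 14)) = √((-309/(-1498) - 1974/(-2011)) + (11*(-7) - 14)) = √((-309*(-1/1498) - 1974*(-1/2011)) + (-77 - 14)) = √((309/1498 + 1974/2011) - 91) = √(3578451/3012478 - 91) = √(-270557047/3012478) = I*√815047151832466/3012478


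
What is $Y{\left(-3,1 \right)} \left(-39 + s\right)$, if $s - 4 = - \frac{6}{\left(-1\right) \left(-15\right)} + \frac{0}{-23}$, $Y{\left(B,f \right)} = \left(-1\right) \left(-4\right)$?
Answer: $- \frac{708}{5} \approx -141.6$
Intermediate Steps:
$Y{\left(B,f \right)} = 4$
$s = \frac{18}{5}$ ($s = 4 + \left(- \frac{6}{\left(-1\right) \left(-15\right)} + \frac{0}{-23}\right) = 4 + \left(- \frac{6}{15} + 0 \left(- \frac{1}{23}\right)\right) = 4 + \left(\left(-6\right) \frac{1}{15} + 0\right) = 4 + \left(- \frac{2}{5} + 0\right) = 4 - \frac{2}{5} = \frac{18}{5} \approx 3.6$)
$Y{\left(-3,1 \right)} \left(-39 + s\right) = 4 \left(-39 + \frac{18}{5}\right) = 4 \left(- \frac{177}{5}\right) = - \frac{708}{5}$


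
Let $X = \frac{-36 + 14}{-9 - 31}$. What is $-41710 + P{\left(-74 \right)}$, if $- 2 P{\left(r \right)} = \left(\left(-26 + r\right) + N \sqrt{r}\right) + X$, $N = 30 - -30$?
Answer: $- \frac{1666411}{40} - 30 i \sqrt{74} \approx -41660.0 - 258.07 i$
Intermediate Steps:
$N = 60$ ($N = 30 + 30 = 60$)
$X = \frac{11}{20}$ ($X = - \frac{22}{-40} = \left(-22\right) \left(- \frac{1}{40}\right) = \frac{11}{20} \approx 0.55$)
$P{\left(r \right)} = \frac{509}{40} - 30 \sqrt{r} - \frac{r}{2}$ ($P{\left(r \right)} = - \frac{\left(\left(-26 + r\right) + 60 \sqrt{r}\right) + \frac{11}{20}}{2} = - \frac{\left(-26 + r + 60 \sqrt{r}\right) + \frac{11}{20}}{2} = - \frac{- \frac{509}{20} + r + 60 \sqrt{r}}{2} = \frac{509}{40} - 30 \sqrt{r} - \frac{r}{2}$)
$-41710 + P{\left(-74 \right)} = -41710 - \left(- \frac{1989}{40} + 30 i \sqrt{74}\right) = -41710 + \left(\frac{509}{40} - 30 i \sqrt{74} + 37\right) = -41710 + \left(\frac{1989}{40} - 30 i \sqrt{74}\right) = - \frac{1666411}{40} - 30 i \sqrt{74}$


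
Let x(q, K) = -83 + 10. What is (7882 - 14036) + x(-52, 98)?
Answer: -6227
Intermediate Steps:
x(q, K) = -73
(7882 - 14036) + x(-52, 98) = (7882 - 14036) - 73 = -6154 - 73 = -6227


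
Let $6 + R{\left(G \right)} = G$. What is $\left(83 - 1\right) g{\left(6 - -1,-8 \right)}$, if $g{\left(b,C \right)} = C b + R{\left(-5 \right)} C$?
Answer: $2624$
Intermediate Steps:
$R{\left(G \right)} = -6 + G$
$g{\left(b,C \right)} = - 11 C + C b$ ($g{\left(b,C \right)} = C b + \left(-6 - 5\right) C = C b - 11 C = - 11 C + C b$)
$\left(83 - 1\right) g{\left(6 - -1,-8 \right)} = \left(83 - 1\right) \left(- 8 \left(-11 + \left(6 - -1\right)\right)\right) = 82 \left(- 8 \left(-11 + \left(6 + 1\right)\right)\right) = 82 \left(- 8 \left(-11 + 7\right)\right) = 82 \left(\left(-8\right) \left(-4\right)\right) = 82 \cdot 32 = 2624$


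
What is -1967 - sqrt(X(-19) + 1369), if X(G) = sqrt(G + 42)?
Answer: -1967 - sqrt(1369 + sqrt(23)) ≈ -2004.1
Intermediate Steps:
X(G) = sqrt(42 + G)
-1967 - sqrt(X(-19) + 1369) = -1967 - sqrt(sqrt(42 - 19) + 1369) = -1967 - sqrt(sqrt(23) + 1369) = -1967 - sqrt(1369 + sqrt(23))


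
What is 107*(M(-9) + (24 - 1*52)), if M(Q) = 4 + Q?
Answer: -3531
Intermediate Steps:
107*(M(-9) + (24 - 1*52)) = 107*((4 - 9) + (24 - 1*52)) = 107*(-5 + (24 - 52)) = 107*(-5 - 28) = 107*(-33) = -3531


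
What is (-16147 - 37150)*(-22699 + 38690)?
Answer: -852272327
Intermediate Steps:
(-16147 - 37150)*(-22699 + 38690) = -53297*15991 = -852272327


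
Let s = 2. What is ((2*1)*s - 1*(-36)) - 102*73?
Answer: -7406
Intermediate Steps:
((2*1)*s - 1*(-36)) - 102*73 = ((2*1)*2 - 1*(-36)) - 102*73 = (2*2 + 36) - 7446 = (4 + 36) - 7446 = 40 - 7446 = -7406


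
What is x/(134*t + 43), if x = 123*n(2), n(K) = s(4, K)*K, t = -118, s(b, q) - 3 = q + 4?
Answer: -2214/15769 ≈ -0.14040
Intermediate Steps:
s(b, q) = 7 + q (s(b, q) = 3 + (q + 4) = 3 + (4 + q) = 7 + q)
n(K) = K*(7 + K) (n(K) = (7 + K)*K = K*(7 + K))
x = 2214 (x = 123*(2*(7 + 2)) = 123*(2*9) = 123*18 = 2214)
x/(134*t + 43) = 2214/(134*(-118) + 43) = 2214/(-15812 + 43) = 2214/(-15769) = 2214*(-1/15769) = -2214/15769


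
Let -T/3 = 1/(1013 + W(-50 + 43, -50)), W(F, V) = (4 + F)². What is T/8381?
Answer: -3/8565382 ≈ -3.5025e-7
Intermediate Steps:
T = -3/1022 (T = -3/(1013 + (4 + (-50 + 43))²) = -3/(1013 + (4 - 7)²) = -3/(1013 + (-3)²) = -3/(1013 + 9) = -3/1022 ≈ -0.0029354)
T/8381 = -3/1022/8381 = -3/1022*1/8381 = -3/8565382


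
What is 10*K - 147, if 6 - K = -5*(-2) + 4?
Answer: -227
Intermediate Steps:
K = -8 (K = 6 - (-5*(-2) + 4) = 6 - (10 + 4) = 6 - 1*14 = 6 - 14 = -8)
10*K - 147 = 10*(-8) - 147 = -80 - 147 = -227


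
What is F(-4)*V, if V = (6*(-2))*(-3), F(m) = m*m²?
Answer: -2304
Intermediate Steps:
F(m) = m³
V = 36 (V = -12*(-3) = 36)
F(-4)*V = (-4)³*36 = -64*36 = -2304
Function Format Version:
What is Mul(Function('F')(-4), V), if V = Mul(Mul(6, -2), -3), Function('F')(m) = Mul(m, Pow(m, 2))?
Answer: -2304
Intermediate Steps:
Function('F')(m) = Pow(m, 3)
V = 36 (V = Mul(-12, -3) = 36)
Mul(Function('F')(-4), V) = Mul(Pow(-4, 3), 36) = Mul(-64, 36) = -2304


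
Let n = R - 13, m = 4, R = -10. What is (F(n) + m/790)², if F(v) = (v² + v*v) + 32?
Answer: 185375024704/156025 ≈ 1.1881e+6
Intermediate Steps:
n = -23 (n = -10 - 13 = -23)
F(v) = 32 + 2*v² (F(v) = (v² + v²) + 32 = 2*v² + 32 = 32 + 2*v²)
(F(n) + m/790)² = ((32 + 2*(-23)²) + 4/790)² = ((32 + 2*529) + 4*(1/790))² = ((32 + 1058) + 2/395)² = (1090 + 2/395)² = (430552/395)² = 185375024704/156025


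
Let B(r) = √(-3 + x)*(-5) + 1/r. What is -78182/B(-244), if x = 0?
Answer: -19076408*I/(-I + 1220*√3) ≈ 4.2722 - 9027.7*I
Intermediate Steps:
B(r) = 1/r - 5*I*√3 (B(r) = √(-3 + 0)*(-5) + 1/r = √(-3)*(-5) + 1/r = (I*√3)*(-5) + 1/r = -5*I*√3 + 1/r = 1/r - 5*I*√3)
-78182/B(-244) = -78182/(1/(-244) - 5*I*√3) = -78182/(-1/244 - 5*I*√3)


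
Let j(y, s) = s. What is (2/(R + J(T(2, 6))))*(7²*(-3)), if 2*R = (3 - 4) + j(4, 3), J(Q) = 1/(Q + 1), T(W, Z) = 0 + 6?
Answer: -1029/4 ≈ -257.25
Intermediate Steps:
T(W, Z) = 6
J(Q) = 1/(1 + Q)
R = 1 (R = ((3 - 4) + 3)/2 = (-1 + 3)/2 = (½)*2 = 1)
(2/(R + J(T(2, 6))))*(7²*(-3)) = (2/(1 + 1/(1 + 6)))*(7²*(-3)) = (2/(1 + 1/7))*(49*(-3)) = (2/(1 + ⅐))*(-147) = (2/(8/7))*(-147) = (2*(7/8))*(-147) = (7/4)*(-147) = -1029/4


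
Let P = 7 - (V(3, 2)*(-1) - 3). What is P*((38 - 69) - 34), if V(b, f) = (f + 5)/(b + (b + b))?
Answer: -6305/9 ≈ -700.56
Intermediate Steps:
V(b, f) = (5 + f)/(3*b) (V(b, f) = (5 + f)/(b + 2*b) = (5 + f)/((3*b)) = (5 + f)*(1/(3*b)) = (5 + f)/(3*b))
P = 97/9 (P = 7 - (((⅓)*(5 + 2)/3)*(-1) - 3) = 7 - (((⅓)*(⅓)*7)*(-1) - 3) = 7 - ((7/9)*(-1) - 3) = 7 - (-7/9 - 3) = 7 - 1*(-34/9) = 7 + 34/9 = 97/9 ≈ 10.778)
P*((38 - 69) - 34) = 97*((38 - 69) - 34)/9 = 97*(-31 - 34)/9 = (97/9)*(-65) = -6305/9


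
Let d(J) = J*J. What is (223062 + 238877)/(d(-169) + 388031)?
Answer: 461939/416592 ≈ 1.1089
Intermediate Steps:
d(J) = J**2
(223062 + 238877)/(d(-169) + 388031) = (223062 + 238877)/((-169)**2 + 388031) = 461939/(28561 + 388031) = 461939/416592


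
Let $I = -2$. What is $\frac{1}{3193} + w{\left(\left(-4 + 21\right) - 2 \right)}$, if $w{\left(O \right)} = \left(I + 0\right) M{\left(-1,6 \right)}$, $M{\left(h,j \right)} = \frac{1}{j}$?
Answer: $- \frac{3190}{9579} \approx -0.33302$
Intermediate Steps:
$w{\left(O \right)} = - \frac{1}{3}$ ($w{\left(O \right)} = \frac{-2 + 0}{6} = \left(-2\right) \frac{1}{6} = - \frac{1}{3}$)
$\frac{1}{3193} + w{\left(\left(-4 + 21\right) - 2 \right)} = \frac{1}{3193} - \frac{1}{3} = - \frac{3190}{9579}$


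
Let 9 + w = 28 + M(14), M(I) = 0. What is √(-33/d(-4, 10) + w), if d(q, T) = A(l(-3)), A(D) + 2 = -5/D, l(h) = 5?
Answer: √30 ≈ 5.4772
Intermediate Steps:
A(D) = -2 - 5/D
w = 19 (w = -9 + (28 + 0) = -9 + 28 = 19)
d(q, T) = -3 (d(q, T) = -2 - 5/5 = -2 - 5*⅕ = -2 - 1 = -3)
√(-33/d(-4, 10) + w) = √(-33/(-3) + 19) = √(-33*(-⅓) + 19) = √(11 + 19) = √30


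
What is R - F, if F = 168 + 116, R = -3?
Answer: -287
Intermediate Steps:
F = 284
R - F = -3 - 1*284 = -3 - 284 = -287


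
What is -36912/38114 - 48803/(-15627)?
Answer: 641626859/297803739 ≈ 2.1545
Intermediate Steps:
-36912/38114 - 48803/(-15627) = -36912*1/38114 - 48803*(-1/15627) = -18456/19057 + 48803/15627 = 641626859/297803739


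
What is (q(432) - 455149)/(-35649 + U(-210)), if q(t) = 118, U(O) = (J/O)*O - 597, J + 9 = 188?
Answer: 455031/36067 ≈ 12.616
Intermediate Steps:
J = 179 (J = -9 + 188 = 179)
U(O) = -418 (U(O) = (179/O)*O - 597 = 179 - 597 = -418)
(q(432) - 455149)/(-35649 + U(-210)) = (118 - 455149)/(-35649 - 418) = -455031/(-36067) = -455031*(-1/36067) = 455031/36067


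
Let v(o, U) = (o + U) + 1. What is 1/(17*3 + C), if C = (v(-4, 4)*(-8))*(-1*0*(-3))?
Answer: 1/51 ≈ 0.019608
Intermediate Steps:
v(o, U) = 1 + U + o (v(o, U) = (U + o) + 1 = 1 + U + o)
C = 0 (C = ((1 + 4 - 4)*(-8))*(-1*0*(-3)) = (1*(-8))*(0*(-3)) = -8*0 = 0)
1/(17*3 + C) = 1/(17*3 + 0) = 1/(51 + 0) = 1/51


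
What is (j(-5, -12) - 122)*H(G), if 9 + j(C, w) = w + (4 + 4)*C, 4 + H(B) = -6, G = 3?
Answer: 1830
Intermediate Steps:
H(B) = -10 (H(B) = -4 - 6 = -10)
j(C, w) = -9 + w + 8*C (j(C, w) = -9 + (w + (4 + 4)*C) = -9 + (w + 8*C) = -9 + w + 8*C)
(j(-5, -12) - 122)*H(G) = ((-9 - 12 + 8*(-5)) - 122)*(-10) = ((-9 - 12 - 40) - 122)*(-10) = (-61 - 122)*(-10) = -183*(-10) = 1830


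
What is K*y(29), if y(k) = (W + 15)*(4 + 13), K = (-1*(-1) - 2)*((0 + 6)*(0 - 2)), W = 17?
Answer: 6528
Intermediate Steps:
K = 12 (K = (1 - 2)*(6*(-2)) = -1*(-12) = 12)
y(k) = 544 (y(k) = (17 + 15)*(4 + 13) = 32*17 = 544)
K*y(29) = 12*544 = 6528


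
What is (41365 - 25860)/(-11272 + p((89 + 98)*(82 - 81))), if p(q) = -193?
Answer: -3101/2293 ≈ -1.3524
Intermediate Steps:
(41365 - 25860)/(-11272 + p((89 + 98)*(82 - 81))) = (41365 - 25860)/(-11272 - 193) = 15505/(-11465) = 15505*(-1/11465) = -3101/2293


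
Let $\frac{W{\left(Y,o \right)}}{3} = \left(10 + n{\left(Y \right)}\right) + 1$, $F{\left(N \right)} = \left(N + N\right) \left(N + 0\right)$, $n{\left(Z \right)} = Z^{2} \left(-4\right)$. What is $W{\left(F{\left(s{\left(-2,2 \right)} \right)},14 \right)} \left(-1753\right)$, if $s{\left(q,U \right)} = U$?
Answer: $1288455$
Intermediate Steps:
$n{\left(Z \right)} = - 4 Z^{2}$
$F{\left(N \right)} = 2 N^{2}$ ($F{\left(N \right)} = 2 N N = 2 N^{2}$)
$W{\left(Y,o \right)} = 33 - 12 Y^{2}$ ($W{\left(Y,o \right)} = 3 \left(\left(10 - 4 Y^{2}\right) + 1\right) = 3 \left(11 - 4 Y^{2}\right) = 33 - 12 Y^{2}$)
$W{\left(F{\left(s{\left(-2,2 \right)} \right)},14 \right)} \left(-1753\right) = \left(33 - 12 \left(2 \cdot 2^{2}\right)^{2}\right) \left(-1753\right) = \left(33 - 12 \left(2 \cdot 4\right)^{2}\right) \left(-1753\right) = \left(33 - 12 \cdot 8^{2}\right) \left(-1753\right) = \left(33 - 768\right) \left(-1753\right) = \left(-735\right) \left(-1753\right) = 1288455$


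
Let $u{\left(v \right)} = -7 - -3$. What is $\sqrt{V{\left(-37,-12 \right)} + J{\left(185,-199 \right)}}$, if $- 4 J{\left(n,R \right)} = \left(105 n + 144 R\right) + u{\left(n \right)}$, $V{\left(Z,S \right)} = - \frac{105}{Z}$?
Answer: $\frac{\sqrt{12658255}}{74} \approx 48.079$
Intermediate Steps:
$u{\left(v \right)} = -4$ ($u{\left(v \right)} = -7 + 3 = -4$)
$J{\left(n,R \right)} = 1 - 36 R - \frac{105 n}{4}$ ($J{\left(n,R \right)} = - \frac{\left(105 n + 144 R\right) - 4}{4} = - \frac{-4 + 105 n + 144 R}{4} = 1 - 36 R - \frac{105 n}{4}$)
$\sqrt{V{\left(-37,-12 \right)} + J{\left(185,-199 \right)}} = \sqrt{- \frac{105}{-37} - - \frac{9235}{4}} = \sqrt{\left(-105\right) \left(- \frac{1}{37}\right) + \left(1 + 7164 - \frac{19425}{4}\right)} = \sqrt{\frac{105}{37} + \frac{9235}{4}} = \sqrt{\frac{342115}{148}} = \frac{\sqrt{12658255}}{74}$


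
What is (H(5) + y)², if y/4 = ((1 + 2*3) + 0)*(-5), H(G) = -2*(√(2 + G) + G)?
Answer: 22528 + 600*√7 ≈ 24115.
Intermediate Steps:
H(G) = -2*G - 2*√(2 + G) (H(G) = -2*(G + √(2 + G)) = -2*G - 2*√(2 + G))
y = -140 (y = 4*(((1 + 2*3) + 0)*(-5)) = 4*(((1 + 6) + 0)*(-5)) = 4*((7 + 0)*(-5)) = 4*(7*(-5)) = 4*(-35) = -140)
(H(5) + y)² = ((-2*5 - 2*√(2 + 5)) - 140)² = ((-10 - 2*√7) - 140)² = (-150 - 2*√7)²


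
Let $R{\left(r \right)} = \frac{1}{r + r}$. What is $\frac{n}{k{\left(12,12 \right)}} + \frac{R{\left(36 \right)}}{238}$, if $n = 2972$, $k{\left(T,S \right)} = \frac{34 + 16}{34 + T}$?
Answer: $\frac{1171348441}{428400} \approx 2734.2$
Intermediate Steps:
$R{\left(r \right)} = \frac{1}{2 r}$
$k{\left(T,S \right)} = \frac{50}{34 + T}$
$\frac{n}{k{\left(12,12 \right)}} + \frac{R{\left(36 \right)}}{238} = \frac{2972}{50 \frac{1}{34 + 12}} + \frac{\frac{1}{2} \cdot \frac{1}{36}}{238} = \frac{2972}{50 \cdot \frac{1}{46}} + \frac{1}{2} \cdot \frac{1}{36} \cdot \frac{1}{238} = \frac{2972}{50 \cdot \frac{1}{46}} + \frac{1}{72} \cdot \frac{1}{238} = \frac{2972}{\frac{25}{23}} + \frac{1}{17136} = 2972 \cdot \frac{23}{25} + \frac{1}{17136} = \frac{68356}{25} + \frac{1}{17136} = \frac{1171348441}{428400}$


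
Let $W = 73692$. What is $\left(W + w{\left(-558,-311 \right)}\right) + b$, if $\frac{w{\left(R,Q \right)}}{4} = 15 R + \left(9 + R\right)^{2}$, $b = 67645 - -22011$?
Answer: $1335472$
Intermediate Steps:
$b = 89656$ ($b = 67645 + 22011 = 89656$)
$w{\left(R,Q \right)} = 4 \left(9 + R\right)^{2} + 60 R$ ($w{\left(R,Q \right)} = 4 \left(15 R + \left(9 + R\right)^{2}\right) = 4 \left(\left(9 + R\right)^{2} + 15 R\right) = 4 \left(9 + R\right)^{2} + 60 R$)
$\left(W + w{\left(-558,-311 \right)}\right) + b = \left(73692 + \left(4 \left(9 - 558\right)^{2} + 60 \left(-558\right)\right)\right) + 89656 = \left(73692 - \left(33480 - 4 \left(-549\right)^{2}\right)\right) + 89656 = \left(73692 + \left(4 \cdot 301401 - 33480\right)\right) + 89656 = \left(73692 + \left(1205604 - 33480\right)\right) + 89656 = \left(73692 + 1172124\right) + 89656 = 1245816 + 89656 = 1335472$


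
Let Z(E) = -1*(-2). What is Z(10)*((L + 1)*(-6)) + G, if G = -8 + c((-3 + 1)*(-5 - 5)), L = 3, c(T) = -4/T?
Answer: -281/5 ≈ -56.200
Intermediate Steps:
Z(E) = 2
G = -41/5 (G = -8 - 4*1/((-5 - 5)*(-3 + 1)) = -8 - 4/((-2*(-10))) = -8 - 4/20 = -8 - 4*1/20 = -8 - ⅕ = -41/5 ≈ -8.2000)
Z(10)*((L + 1)*(-6)) + G = 2*((3 + 1)*(-6)) - 41/5 = 2*(4*(-6)) - 41/5 = 2*(-24) - 41/5 = -48 - 41/5 = -281/5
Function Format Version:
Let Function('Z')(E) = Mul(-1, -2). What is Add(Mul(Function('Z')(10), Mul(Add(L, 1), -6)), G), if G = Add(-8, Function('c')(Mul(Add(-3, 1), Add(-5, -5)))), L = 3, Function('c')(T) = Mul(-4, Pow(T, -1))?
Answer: Rational(-281, 5) ≈ -56.200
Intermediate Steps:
Function('Z')(E) = 2
G = Rational(-41, 5) (G = Add(-8, Mul(-4, Pow(Mul(Add(-3, 1), Add(-5, -5)), -1))) = Add(-8, Mul(-4, Pow(Mul(-2, -10), -1))) = Add(-8, Mul(-4, Pow(20, -1))) = Add(-8, Mul(-4, Rational(1, 20))) = Add(-8, Rational(-1, 5)) = Rational(-41, 5) ≈ -8.2000)
Add(Mul(Function('Z')(10), Mul(Add(L, 1), -6)), G) = Add(Mul(2, Mul(Add(3, 1), -6)), Rational(-41, 5)) = Add(Mul(2, Mul(4, -6)), Rational(-41, 5)) = Add(Mul(2, -24), Rational(-41, 5)) = Add(-48, Rational(-41, 5)) = Rational(-281, 5)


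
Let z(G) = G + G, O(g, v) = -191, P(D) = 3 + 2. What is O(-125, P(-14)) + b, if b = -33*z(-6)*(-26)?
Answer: -10487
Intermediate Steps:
P(D) = 5
z(G) = 2*G
b = -10296 (b = -66*(-6)*(-26) = -33*(-12)*(-26) = 396*(-26) = -10296)
O(-125, P(-14)) + b = -191 - 10296 = -10487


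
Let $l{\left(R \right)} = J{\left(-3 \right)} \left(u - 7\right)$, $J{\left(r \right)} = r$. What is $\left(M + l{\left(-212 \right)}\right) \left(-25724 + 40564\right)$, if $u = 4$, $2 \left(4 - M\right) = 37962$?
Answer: $-281485120$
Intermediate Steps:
$M = -18977$ ($M = 4 - 18981 = -18977$)
$l{\left(R \right)} = 9$ ($l{\left(R \right)} = - 3 \left(4 - 7\right) = \left(-3\right) \left(-3\right) = 9$)
$\left(M + l{\left(-212 \right)}\right) \left(-25724 + 40564\right) = \left(-18977 + 9\right) \left(-25724 + 40564\right) = \left(-18968\right) 14840 = -281485120$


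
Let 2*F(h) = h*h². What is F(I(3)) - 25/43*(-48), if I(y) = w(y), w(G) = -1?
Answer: 2357/86 ≈ 27.407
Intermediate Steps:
I(y) = -1
F(h) = h³/2 (F(h) = (h*h²)/2 = h³/2)
F(I(3)) - 25/43*(-48) = (½)*(-1)³ - 25/43*(-48) = (½)*(-1) - 25*1/43*(-48) = -½ - 25/43*(-48) = -½ + 1200/43 = 2357/86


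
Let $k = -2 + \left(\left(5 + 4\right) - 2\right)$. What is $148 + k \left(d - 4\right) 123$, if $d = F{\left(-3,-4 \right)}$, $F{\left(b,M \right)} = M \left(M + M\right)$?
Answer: $17368$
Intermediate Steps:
$k = 5$ ($k = -2 + \left(9 - 2\right) = -2 + 7 = 5$)
$F{\left(b,M \right)} = 2 M^{2}$ ($F{\left(b,M \right)} = M 2 M = 2 M^{2}$)
$d = 32$ ($d = 2 \left(-4\right)^{2} = 2 \cdot 16 = 32$)
$148 + k \left(d - 4\right) 123 = 148 + 5 \left(32 - 4\right) 123 = 148 + 5 \cdot 28 \cdot 123 = 148 + 140 \cdot 123 = 148 + 17220 = 17368$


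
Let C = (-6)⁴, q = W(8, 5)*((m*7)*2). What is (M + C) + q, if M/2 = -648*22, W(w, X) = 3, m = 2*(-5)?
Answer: -27636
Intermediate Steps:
m = -10
q = -420 (q = 3*(-10*7*2) = 3*(-70*2) = 3*(-140) = -420)
M = -28512 (M = 2*(-648*22) = 2*(-14256) = -28512)
C = 1296
(M + C) + q = (-28512 + 1296) - 420 = -27216 - 420 = -27636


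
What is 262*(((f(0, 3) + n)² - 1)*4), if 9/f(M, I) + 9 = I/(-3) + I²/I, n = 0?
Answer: 33536/49 ≈ 684.41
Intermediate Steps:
f(M, I) = 9/(-9 + 2*I/3) (f(M, I) = 9/(-9 + (I/(-3) + I²/I)) = 9/(-9 + (I*(-⅓) + I)) = 9/(-9 + (-I/3 + I)) = 9/(-9 + 2*I/3))
262*(((f(0, 3) + n)² - 1)*4) = 262*(((27/(-27 + 2*3) + 0)² - 1)*4) = 262*(((27/(-27 + 6) + 0)² - 1)*4) = 262*(((27/(-21) + 0)² - 1)*4) = 262*(((27*(-1/21) + 0)² - 1)*4) = 262*(((-9/7 + 0)² - 1)*4) = 262*(((-9/7)² - 1)*4) = 262*((81/49 - 1)*4) = 262*((32/49)*4) = 262*(128/49) = 33536/49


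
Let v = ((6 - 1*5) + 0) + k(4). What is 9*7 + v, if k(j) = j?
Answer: 68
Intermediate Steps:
v = 5 (v = ((6 - 1*5) + 0) + 4 = ((6 - 5) + 0) + 4 = (1 + 0) + 4 = 1 + 4 = 5)
9*7 + v = 9*7 + 5 = 63 + 5 = 68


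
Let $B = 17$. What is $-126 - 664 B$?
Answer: $-11414$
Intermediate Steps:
$-126 - 664 B = -126 - 11288 = -11414$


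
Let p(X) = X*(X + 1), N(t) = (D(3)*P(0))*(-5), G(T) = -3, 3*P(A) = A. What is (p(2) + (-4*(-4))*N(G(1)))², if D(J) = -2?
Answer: 36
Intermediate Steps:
P(A) = A/3
N(t) = 0 (N(t) = -2*0/3*(-5) = -2*0*(-5) = 0*(-5) = 0)
p(X) = X*(1 + X)
(p(2) + (-4*(-4))*N(G(1)))² = (2*(1 + 2) - 4*(-4)*0)² = (2*3 + 16*0)² = (6 + 0)² = 6² = 36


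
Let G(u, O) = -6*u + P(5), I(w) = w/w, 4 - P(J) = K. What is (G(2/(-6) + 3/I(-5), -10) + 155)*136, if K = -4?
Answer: 19992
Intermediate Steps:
P(J) = 8 (P(J) = 4 - 1*(-4) = 4 + 4 = 8)
I(w) = 1
G(u, O) = 8 - 6*u (G(u, O) = -6*u + 8 = 8 - 6*u)
(G(2/(-6) + 3/I(-5), -10) + 155)*136 = ((8 - 6*(2/(-6) + 3/1)) + 155)*136 = ((8 - 6*(2*(-⅙) + 3*1)) + 155)*136 = ((8 - 6*(-⅓ + 3)) + 155)*136 = ((8 - 6*8/3) + 155)*136 = ((8 - 16) + 155)*136 = (-8 + 155)*136 = 147*136 = 19992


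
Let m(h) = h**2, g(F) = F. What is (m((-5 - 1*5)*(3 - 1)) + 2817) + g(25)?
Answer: 3242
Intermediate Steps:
(m((-5 - 1*5)*(3 - 1)) + 2817) + g(25) = (((-5 - 1*5)*(3 - 1))**2 + 2817) + 25 = (((-5 - 5)*2)**2 + 2817) + 25 = ((-10*2)**2 + 2817) + 25 = ((-20)**2 + 2817) + 25 = (400 + 2817) + 25 = 3217 + 25 = 3242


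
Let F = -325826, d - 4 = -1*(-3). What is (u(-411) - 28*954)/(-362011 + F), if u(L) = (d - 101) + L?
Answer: 1601/40461 ≈ 0.039569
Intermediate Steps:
d = 7 (d = 4 - 1*(-3) = 4 + 3 = 7)
u(L) = -94 + L (u(L) = (7 - 101) + L = -94 + L)
(u(-411) - 28*954)/(-362011 + F) = ((-94 - 411) - 28*954)/(-362011 - 325826) = (-505 - 26712)/(-687837) = -27217*(-1/687837) = 1601/40461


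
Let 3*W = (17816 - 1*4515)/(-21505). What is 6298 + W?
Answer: 406302169/64515 ≈ 6297.8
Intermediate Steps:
W = -13301/64515 (W = ((17816 - 1*4515)/(-21505))/3 = ((17816 - 4515)*(-1/21505))/3 = (13301*(-1/21505))/3 = (⅓)*(-13301/21505) = -13301/64515 ≈ -0.20617)
6298 + W = 6298 - 13301/64515 = 406302169/64515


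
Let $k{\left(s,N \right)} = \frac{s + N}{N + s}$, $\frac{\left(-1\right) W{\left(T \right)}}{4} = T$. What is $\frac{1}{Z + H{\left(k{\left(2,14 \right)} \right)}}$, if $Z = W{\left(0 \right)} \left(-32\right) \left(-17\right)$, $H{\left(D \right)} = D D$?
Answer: $1$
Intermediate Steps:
$W{\left(T \right)} = - 4 T$
$k{\left(s,N \right)} = 1$ ($k{\left(s,N \right)} = \frac{N + s}{N + s} = 1$)
$H{\left(D \right)} = D^{2}$
$Z = 0$ ($Z = \left(-4\right) 0 \left(-32\right) \left(-17\right) = 0 \left(-32\right) \left(-17\right) = 0 \left(-17\right) = 0$)
$\frac{1}{Z + H{\left(k{\left(2,14 \right)} \right)}} = \frac{1}{0 + 1^{2}} = \frac{1}{0 + 1} = 1^{-1} = 1$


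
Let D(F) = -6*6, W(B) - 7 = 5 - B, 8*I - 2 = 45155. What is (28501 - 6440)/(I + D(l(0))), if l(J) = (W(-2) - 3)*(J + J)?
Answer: 176488/44869 ≈ 3.9334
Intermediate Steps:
I = 45157/8 (I = ¼ + (⅛)*45155 = ¼ + 45155/8 = 45157/8 ≈ 5644.6)
W(B) = 12 - B (W(B) = 7 + (5 - B) = 12 - B)
l(J) = 22*J (l(J) = ((12 - 1*(-2)) - 3)*(J + J) = ((12 + 2) - 3)*(2*J) = (14 - 3)*(2*J) = 11*(2*J) = 22*J)
D(F) = -36
(28501 - 6440)/(I + D(l(0))) = (28501 - 6440)/(45157/8 - 36) = 22061/(44869/8) = 22061*(8/44869) = 176488/44869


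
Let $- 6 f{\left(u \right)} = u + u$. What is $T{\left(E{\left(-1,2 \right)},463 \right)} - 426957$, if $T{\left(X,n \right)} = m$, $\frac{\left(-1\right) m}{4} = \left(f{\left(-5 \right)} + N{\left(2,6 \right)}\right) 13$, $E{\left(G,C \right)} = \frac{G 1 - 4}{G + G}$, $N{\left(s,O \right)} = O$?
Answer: $- \frac{1282067}{3} \approx -4.2736 \cdot 10^{5}$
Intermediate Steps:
$f{\left(u \right)} = - \frac{u}{3}$ ($f{\left(u \right)} = - \frac{u + u}{6} = - \frac{2 u}{6} = - \frac{u}{3}$)
$E{\left(G,C \right)} = \frac{-4 + G}{2 G}$ ($E{\left(G,C \right)} = \frac{G - 4}{2 G} = \left(-4 + G\right) \frac{1}{2 G} = \frac{-4 + G}{2 G}$)
$m = - \frac{1196}{3}$ ($m = - 4 \left(\left(- \frac{1}{3}\right) \left(-5\right) + 6\right) 13 = - 4 \left(\frac{5}{3} + 6\right) 13 = - 4 \cdot \frac{23}{3} \cdot 13 = \left(-4\right) \frac{299}{3} = - \frac{1196}{3} \approx -398.67$)
$T{\left(X,n \right)} = - \frac{1196}{3}$
$T{\left(E{\left(-1,2 \right)},463 \right)} - 426957 = - \frac{1196}{3} - 426957 = - \frac{1282067}{3}$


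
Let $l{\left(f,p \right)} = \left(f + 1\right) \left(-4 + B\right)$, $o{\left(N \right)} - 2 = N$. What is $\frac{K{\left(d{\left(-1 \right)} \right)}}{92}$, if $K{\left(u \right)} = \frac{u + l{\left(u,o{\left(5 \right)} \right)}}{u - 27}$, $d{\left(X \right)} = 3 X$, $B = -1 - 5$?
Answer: $- \frac{17}{2760} \approx -0.0061594$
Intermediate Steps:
$o{\left(N \right)} = 2 + N$
$B = -6$
$l{\left(f,p \right)} = -10 - 10 f$ ($l{\left(f,p \right)} = \left(f + 1\right) \left(-4 - 6\right) = \left(1 + f\right) \left(-10\right) = -10 - 10 f$)
$K{\left(u \right)} = \frac{-10 - 9 u}{-27 + u}$ ($K{\left(u \right)} = \frac{u - \left(10 + 10 u\right)}{u - 27} = \frac{-10 - 9 u}{-27 + u}$)
$\frac{K{\left(d{\left(-1 \right)} \right)}}{92} = \frac{\frac{1}{-27 + 3 \left(-1\right)} \left(-10 - 9 \cdot 3 \left(-1\right)\right)}{92} = \frac{-10 - -27}{-27 - 3} \cdot \frac{1}{92} = \frac{-10 + 27}{-30} \cdot \frac{1}{92} = \left(- \frac{1}{30}\right) 17 \cdot \frac{1}{92} = \left(- \frac{17}{30}\right) \frac{1}{92} = - \frac{17}{2760}$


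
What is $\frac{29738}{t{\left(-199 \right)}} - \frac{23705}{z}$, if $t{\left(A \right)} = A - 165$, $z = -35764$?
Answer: $- \frac{263730303}{3254524} \approx -81.035$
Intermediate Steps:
$t{\left(A \right)} = -165 + A$
$\frac{29738}{t{\left(-199 \right)}} - \frac{23705}{z} = \frac{29738}{-165 - 199} - \frac{23705}{-35764} = \frac{29738}{-364} - - \frac{23705}{35764} = 29738 \left(- \frac{1}{364}\right) + \frac{23705}{35764} = - \frac{14869}{182} + \frac{23705}{35764} = - \frac{263730303}{3254524}$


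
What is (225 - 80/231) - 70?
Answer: 35725/231 ≈ 154.65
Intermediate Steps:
(225 - 80/231) - 70 = 51895/231 - 70 = 35725/231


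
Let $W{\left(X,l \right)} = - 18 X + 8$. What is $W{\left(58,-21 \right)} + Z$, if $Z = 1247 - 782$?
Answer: $-571$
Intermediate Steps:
$Z = 465$
$W{\left(X,l \right)} = 8 - 18 X$
$W{\left(58,-21 \right)} + Z = \left(8 - 1044\right) + 465 = -1036 + 465 = -571$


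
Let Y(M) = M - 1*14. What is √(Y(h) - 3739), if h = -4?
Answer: 17*I*√13 ≈ 61.294*I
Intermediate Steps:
Y(M) = -14 + M (Y(M) = M - 14 = -14 + M)
√(Y(h) - 3739) = √((-14 - 4) - 3739) = √(-18 - 3739) = √(-3757) = 17*I*√13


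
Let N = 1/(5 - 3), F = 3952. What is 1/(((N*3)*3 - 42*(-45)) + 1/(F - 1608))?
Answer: 2344/4440709 ≈ 0.00052784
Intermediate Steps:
N = ½ (N = 1/2 = ½ ≈ 0.50000)
1/(((N*3)*3 - 42*(-45)) + 1/(F - 1608)) = 1/((((½)*3)*3 - 42*(-45)) + 1/(3952 - 1608)) = 1/(((3/2)*3 + 1890) + 1/2344) = 1/((9/2 + 1890) + 1/2344) = 1/(3789/2 + 1/2344) = 1/(4440709/2344) = 2344/4440709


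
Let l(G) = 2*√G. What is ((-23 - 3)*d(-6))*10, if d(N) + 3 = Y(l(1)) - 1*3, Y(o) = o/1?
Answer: 1040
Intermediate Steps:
Y(o) = o (Y(o) = o*1 = o)
d(N) = -4 (d(N) = -3 + (2*√1 - 1*3) = -3 + (2*1 - 3) = -3 + (2 - 3) = -3 - 1 = -4)
((-23 - 3)*d(-6))*10 = ((-23 - 3)*(-4))*10 = -26*(-4)*10 = 104*10 = 1040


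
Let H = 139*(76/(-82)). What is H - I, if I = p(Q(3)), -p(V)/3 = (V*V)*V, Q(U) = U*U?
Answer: 84385/41 ≈ 2058.2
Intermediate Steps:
Q(U) = U²
p(V) = -3*V³ (p(V) = -3*V*V*V = -3*V²*V = -3*V³)
I = -2187 (I = -3*(3²)³ = -3*9³ = -3*729 = -2187)
H = -5282/41 (H = 139*(76*(-1/82)) = 139*(-38/41) = -5282/41 ≈ -128.83)
H - I = -5282/41 - 1*(-2187) = -5282/41 + 2187 = 84385/41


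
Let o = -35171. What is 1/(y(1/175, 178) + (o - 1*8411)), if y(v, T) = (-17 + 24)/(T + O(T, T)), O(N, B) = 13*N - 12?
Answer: -2480/108083353 ≈ -2.2945e-5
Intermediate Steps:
O(N, B) = -12 + 13*N
y(v, T) = 7/(-12 + 14*T) (y(v, T) = (-17 + 24)/(T + (-12 + 13*T)) = 7/(-12 + 14*T))
1/(y(1/175, 178) + (o - 1*8411)) = 1/(7/(2*(-6 + 7*178)) + (-35171 - 1*8411)) = 1/(7/(2*(-6 + 1246)) + (-35171 - 8411)) = 1/((7/2)/1240 - 43582) = 1/((7/2)*(1/1240) - 43582) = 1/(7/2480 - 43582) = 1/(-108083353/2480) = -2480/108083353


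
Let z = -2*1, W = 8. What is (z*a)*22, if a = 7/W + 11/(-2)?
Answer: 407/2 ≈ 203.50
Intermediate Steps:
a = -37/8 (a = 7/8 + 11/(-2) = 7*(1/8) + 11*(-1/2) = 7/8 - 11/2 = -37/8 ≈ -4.6250)
z = -2
(z*a)*22 = -2*(-37/8)*22 = (37/4)*22 = 407/2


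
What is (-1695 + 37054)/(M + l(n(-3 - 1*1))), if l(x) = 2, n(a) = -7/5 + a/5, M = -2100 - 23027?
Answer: -35359/25125 ≈ -1.4073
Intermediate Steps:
M = -25127
n(a) = -7/5 + a/5 (n(a) = -7*⅕ + a*(⅕) = -7/5 + a/5)
(-1695 + 37054)/(M + l(n(-3 - 1*1))) = (-1695 + 37054)/(-25127 + 2) = 35359/(-25125) = 35359*(-1/25125) = -35359/25125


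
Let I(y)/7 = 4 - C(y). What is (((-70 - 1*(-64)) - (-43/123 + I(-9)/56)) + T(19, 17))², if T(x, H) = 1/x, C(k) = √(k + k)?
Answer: 6449301887/174770208 - 28501*I*√2/6232 ≈ 36.902 - 6.4677*I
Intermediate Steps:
C(k) = √2*√k (C(k) = √(2*k) = √2*√k)
I(y) = 28 - 7*√2*√y (I(y) = 7*(4 - √2*√y) = 28 - 7*√2*√y)
T(x, H) = 1/x
(((-70 - 1*(-64)) - (-43/123 + I(-9)/56)) + T(19, 17))² = (((-70 - 1*(-64)) - (-43/123 + (28 - 7*√2*√(-9))/56)) + 1/19)² = (((-70 + 64) - (-43*1/123 + (28 - 7*√2*3*I)*(1/56))) + 1/19)² = ((-6 - (-43/123 + (28 - 21*I*√2)*(1/56))) + 1/19)² = ((-6 - (-43/123 + (½ - 3*I*√2/8))) + 1/19)² = ((-6 - (37/246 - 3*I*√2/8)) + 1/19)² = ((-6 + (-37/246 + 3*I*√2/8)) + 1/19)² = ((-1513/246 + 3*I*√2/8) + 1/19)² = (-28501/4674 + 3*I*√2/8)²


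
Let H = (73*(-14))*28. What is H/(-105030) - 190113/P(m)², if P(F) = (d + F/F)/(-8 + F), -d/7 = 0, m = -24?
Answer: -10223395001372/52515 ≈ -1.9468e+8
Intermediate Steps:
d = 0 (d = -7*0 = 0)
H = -28616 (H = -1022*28 = -28616)
P(F) = 1/(-8 + F) (P(F) = (0 + F/F)/(-8 + F) = (0 + 1)/(-8 + F) = 1/(-8 + F))
H/(-105030) - 190113/P(m)² = -28616/(-105030) - 190113*(-8 - 24)² = -28616*(-1/105030) - 190113/((1/(-32))²) = 14308/52515 - 190113/((-1/32)²) = 14308/52515 - 190113/1/1024 = 14308/52515 - 190113*1024 = 14308/52515 - 194675712 = -10223395001372/52515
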